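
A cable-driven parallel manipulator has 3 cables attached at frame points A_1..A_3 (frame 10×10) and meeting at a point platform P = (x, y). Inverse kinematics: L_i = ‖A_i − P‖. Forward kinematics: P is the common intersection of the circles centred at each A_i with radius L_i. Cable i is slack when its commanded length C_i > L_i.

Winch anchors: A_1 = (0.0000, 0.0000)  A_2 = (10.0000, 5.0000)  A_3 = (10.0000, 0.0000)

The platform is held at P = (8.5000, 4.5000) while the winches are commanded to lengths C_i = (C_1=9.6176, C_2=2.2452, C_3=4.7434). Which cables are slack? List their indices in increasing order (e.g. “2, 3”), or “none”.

2

cable 1: √((-8.5000)²+(-4.5000)²)=9.6177, C_1=9.6176: taut
cable 2: √((1.5000)²+(0.5000)²)=1.5811, C_2=2.2452: slack
cable 3: √((1.5000)²+(-4.5000)²)=4.7434, C_3=4.7434: taut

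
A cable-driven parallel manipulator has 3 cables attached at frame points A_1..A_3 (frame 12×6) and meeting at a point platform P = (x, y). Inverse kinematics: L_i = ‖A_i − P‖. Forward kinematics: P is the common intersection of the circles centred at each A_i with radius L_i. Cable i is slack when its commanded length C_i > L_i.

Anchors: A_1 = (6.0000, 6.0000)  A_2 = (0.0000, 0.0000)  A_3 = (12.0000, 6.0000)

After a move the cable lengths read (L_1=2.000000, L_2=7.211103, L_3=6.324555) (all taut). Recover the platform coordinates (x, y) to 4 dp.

each cable: (A_i−P)·(A_i−P) = L_i²; let c_i = ‖A_i‖²−L_i²
c_1 = 36.0000+36.0000−4.0000 = 68.0000
row 1: 12.0000x + 12.0000y = 120.0000  (c_2=-52.0000)
row 2: -12.0000x + 0.0000y = -72.0000  (c_3=140.0000)
Cramer on rows 1–2 → x = 6.0000, y = 4.0000

(6.0000, 4.0000)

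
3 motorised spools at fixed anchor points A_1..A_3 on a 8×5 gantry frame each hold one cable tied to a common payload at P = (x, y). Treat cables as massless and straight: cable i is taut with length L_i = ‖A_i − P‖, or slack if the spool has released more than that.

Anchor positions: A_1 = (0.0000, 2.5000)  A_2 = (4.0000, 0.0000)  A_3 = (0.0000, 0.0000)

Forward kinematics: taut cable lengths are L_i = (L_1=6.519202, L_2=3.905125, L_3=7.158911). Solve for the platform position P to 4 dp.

(6.5000, 3.0000)

circle eqns → linear via eq_j − eq_1; set k_j = A_j·A_j − L_j²
k_1 = 0.0000+6.2500−42.5000 = -36.2500
-8.0000·x + 5.0000·y = k_1−k_2 = -37.0000
0.0000·x + 5.0000·y = k_1−k_3 = 15.0000
solve first two rows → x=6.5000, y=3.0000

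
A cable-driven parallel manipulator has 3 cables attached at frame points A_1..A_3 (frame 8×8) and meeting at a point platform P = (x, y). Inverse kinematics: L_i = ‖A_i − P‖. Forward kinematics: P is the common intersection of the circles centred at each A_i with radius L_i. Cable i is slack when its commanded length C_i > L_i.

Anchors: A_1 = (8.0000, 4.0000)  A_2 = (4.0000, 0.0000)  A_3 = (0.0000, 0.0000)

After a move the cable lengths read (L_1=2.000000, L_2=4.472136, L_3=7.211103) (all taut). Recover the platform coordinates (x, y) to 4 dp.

(6.0000, 4.0000)

each cable: (A_i−P)·(A_i−P) = L_i²; let q_i = ‖A_i‖²−L_i²
q_1 = 64.0000+16.0000−4.0000 = 76.0000
row 1: 8.0000x + 8.0000y = 80.0000  (q_2=-4.0000)
row 2: 16.0000x + 8.0000y = 128.0000  (q_3=-52.0000)
Cramer on rows 1–2 → x = 6.0000, y = 4.0000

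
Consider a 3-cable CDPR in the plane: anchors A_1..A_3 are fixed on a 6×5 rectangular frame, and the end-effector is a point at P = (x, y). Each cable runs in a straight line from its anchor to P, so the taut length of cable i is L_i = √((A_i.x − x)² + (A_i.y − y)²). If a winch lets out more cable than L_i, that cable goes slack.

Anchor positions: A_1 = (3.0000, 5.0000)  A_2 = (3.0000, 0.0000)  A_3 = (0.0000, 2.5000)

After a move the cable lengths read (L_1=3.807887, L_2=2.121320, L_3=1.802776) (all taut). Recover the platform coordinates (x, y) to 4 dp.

each cable: (A_i−P)·(A_i−P) = L_i²; let k_i = ‖A_i‖²−L_i²
k_1 = 9.0000+25.0000−14.5000 = 19.5000
row 1: 0.0000x + 10.0000y = 15.0000  (k_2=4.5000)
row 2: 6.0000x + 5.0000y = 16.5000  (k_3=3.0000)
Cramer on rows 1–2 → x = 1.5000, y = 1.5000

(1.5000, 1.5000)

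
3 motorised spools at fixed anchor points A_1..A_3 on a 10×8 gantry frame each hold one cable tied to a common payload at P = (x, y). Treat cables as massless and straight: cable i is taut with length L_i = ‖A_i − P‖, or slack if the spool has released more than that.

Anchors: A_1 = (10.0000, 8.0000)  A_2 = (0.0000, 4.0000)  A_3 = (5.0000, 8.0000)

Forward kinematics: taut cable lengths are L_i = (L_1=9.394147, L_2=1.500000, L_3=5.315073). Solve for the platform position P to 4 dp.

(1.5000, 4.0000)

expand ‖A_i−P‖²=L_i² and subtract eq 1 (c_i ≔ ‖A_i‖²−L_i²)
c_1 = 100.0000+64.0000−88.2500 = 75.7500
eq1−eq2 → [20.0000  8.0000]·P = 62.0000
eq1−eq3 → [10.0000  0.0000]·P = 15.0000
2×2 solve → P = (1.5000, 4.0000)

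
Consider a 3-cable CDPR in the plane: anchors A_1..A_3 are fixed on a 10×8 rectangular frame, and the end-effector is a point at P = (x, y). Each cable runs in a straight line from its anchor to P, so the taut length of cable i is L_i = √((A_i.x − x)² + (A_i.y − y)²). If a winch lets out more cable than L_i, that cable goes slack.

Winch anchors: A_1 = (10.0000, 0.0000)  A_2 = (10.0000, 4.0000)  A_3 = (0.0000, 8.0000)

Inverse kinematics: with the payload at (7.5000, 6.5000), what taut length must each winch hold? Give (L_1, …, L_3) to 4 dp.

(6.9642, 3.5355, 7.6485)

L_1 = √((10.0000−7.5000)² + (0.0000−6.5000)²) = 6.9642
L_2 = √((10.0000−7.5000)² + (4.0000−6.5000)²) = 3.5355
L_3 = √((0.0000−7.5000)² + (8.0000−6.5000)²) = 7.6485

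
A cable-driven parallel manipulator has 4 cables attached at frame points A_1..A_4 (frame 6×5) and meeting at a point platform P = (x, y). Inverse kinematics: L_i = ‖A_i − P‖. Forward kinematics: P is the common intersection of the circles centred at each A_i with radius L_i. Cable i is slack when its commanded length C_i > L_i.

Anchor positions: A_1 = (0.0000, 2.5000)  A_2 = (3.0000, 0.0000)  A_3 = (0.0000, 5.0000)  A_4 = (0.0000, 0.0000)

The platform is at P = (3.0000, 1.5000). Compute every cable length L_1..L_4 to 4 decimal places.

cable 1: Δx=-3.0000, Δy=1.0000; L_1 = √(Δx²+Δy²) = 3.1623
cable 2: Δx=0.0000, Δy=-1.5000; L_2 = √(Δx²+Δy²) = 1.5000
cable 3: Δx=-3.0000, Δy=3.5000; L_3 = √(Δx²+Δy²) = 4.6098
cable 4: Δx=-3.0000, Δy=-1.5000; L_4 = √(Δx²+Δy²) = 3.3541

(3.1623, 1.5000, 4.6098, 3.3541)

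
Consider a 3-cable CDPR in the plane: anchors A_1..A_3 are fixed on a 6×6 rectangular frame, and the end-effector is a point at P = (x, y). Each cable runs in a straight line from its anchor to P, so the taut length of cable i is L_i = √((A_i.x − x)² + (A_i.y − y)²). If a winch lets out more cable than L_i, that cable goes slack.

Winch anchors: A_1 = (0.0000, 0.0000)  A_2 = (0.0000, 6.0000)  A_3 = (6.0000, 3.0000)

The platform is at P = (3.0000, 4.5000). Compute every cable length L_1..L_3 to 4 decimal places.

(5.4083, 3.3541, 3.3541)

cable 1: Δx=-3.0000, Δy=-4.5000; L_1 = √(Δx²+Δy²) = 5.4083
cable 2: Δx=-3.0000, Δy=1.5000; L_2 = √(Δx²+Δy²) = 3.3541
cable 3: Δx=3.0000, Δy=-1.5000; L_3 = √(Δx²+Δy²) = 3.3541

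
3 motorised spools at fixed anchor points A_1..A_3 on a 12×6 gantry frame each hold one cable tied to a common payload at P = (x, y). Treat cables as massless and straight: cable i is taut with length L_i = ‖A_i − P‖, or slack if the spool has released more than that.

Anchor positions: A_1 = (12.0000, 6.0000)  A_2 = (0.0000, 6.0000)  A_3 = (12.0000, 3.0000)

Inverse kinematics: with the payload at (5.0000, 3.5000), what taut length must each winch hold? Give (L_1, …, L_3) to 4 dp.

(7.4330, 5.5902, 7.0178)

L_1 = √((12.0000−5.0000)² + (6.0000−3.5000)²) = 7.4330
L_2 = √((0.0000−5.0000)² + (6.0000−3.5000)²) = 5.5902
L_3 = √((12.0000−5.0000)² + (3.0000−3.5000)²) = 7.0178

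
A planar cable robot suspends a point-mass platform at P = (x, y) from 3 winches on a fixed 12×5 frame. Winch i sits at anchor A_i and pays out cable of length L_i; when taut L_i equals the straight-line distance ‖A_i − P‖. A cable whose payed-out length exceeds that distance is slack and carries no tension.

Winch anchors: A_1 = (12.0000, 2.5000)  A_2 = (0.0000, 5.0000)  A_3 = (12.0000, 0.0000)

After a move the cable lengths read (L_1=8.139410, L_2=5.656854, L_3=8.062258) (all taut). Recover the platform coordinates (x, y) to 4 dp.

(4.0000, 1.0000)

circle eqns → linear via eq_j − eq_1; set q_j = A_j·A_j − L_j²
q_1 = 144.0000+6.2500−66.2500 = 84.0000
24.0000·x − 5.0000·y = q_1−q_2 = 91.0000
0.0000·x + 5.0000·y = q_1−q_3 = 5.0000
solve first two rows → x=4.0000, y=1.0000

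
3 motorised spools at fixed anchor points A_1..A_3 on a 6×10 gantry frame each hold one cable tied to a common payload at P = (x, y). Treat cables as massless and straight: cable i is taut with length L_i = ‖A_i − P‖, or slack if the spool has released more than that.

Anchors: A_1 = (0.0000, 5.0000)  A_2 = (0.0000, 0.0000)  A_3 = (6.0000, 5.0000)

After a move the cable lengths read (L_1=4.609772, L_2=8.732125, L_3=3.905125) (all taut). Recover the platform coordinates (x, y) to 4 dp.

(3.5000, 8.0000)

each cable: (A_i−P)·(A_i−P) = L_i²; let k_i = ‖A_i‖²−L_i²
k_1 = 0.0000+25.0000−21.2500 = 3.7500
row 1: 0.0000x + 10.0000y = 80.0000  (k_2=-76.2500)
row 2: -12.0000x + 0.0000y = -42.0000  (k_3=45.7500)
Cramer on rows 1–2 → x = 3.5000, y = 8.0000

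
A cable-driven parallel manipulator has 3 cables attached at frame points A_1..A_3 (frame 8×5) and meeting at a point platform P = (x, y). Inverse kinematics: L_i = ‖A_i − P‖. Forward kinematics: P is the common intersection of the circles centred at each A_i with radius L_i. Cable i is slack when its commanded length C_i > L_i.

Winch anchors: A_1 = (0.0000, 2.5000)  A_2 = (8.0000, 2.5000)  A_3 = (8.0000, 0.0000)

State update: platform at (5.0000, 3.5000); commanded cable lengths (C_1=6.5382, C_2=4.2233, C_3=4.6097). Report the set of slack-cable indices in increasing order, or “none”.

cable 1: √((-5.0000)²+(-1.0000)²)=5.0990, C_1=6.5382: slack
cable 2: √((3.0000)²+(-1.0000)²)=3.1623, C_2=4.2233: slack
cable 3: √((3.0000)²+(-3.5000)²)=4.6098, C_3=4.6097: taut

1, 2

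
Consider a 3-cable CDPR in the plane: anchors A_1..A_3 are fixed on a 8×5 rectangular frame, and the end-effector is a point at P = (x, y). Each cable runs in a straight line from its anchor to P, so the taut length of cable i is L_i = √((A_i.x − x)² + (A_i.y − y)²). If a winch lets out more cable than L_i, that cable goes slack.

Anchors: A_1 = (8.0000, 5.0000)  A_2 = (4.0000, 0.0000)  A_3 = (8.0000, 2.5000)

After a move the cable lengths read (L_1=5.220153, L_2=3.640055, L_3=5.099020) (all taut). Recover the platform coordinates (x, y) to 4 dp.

circle eqns → linear via eq_j − eq_1; set c_j = A_j·A_j − L_j²
c_1 = 64.0000+25.0000−27.2500 = 61.7500
8.0000·x + 10.0000·y = c_1−c_2 = 59.0000
0.0000·x + 5.0000·y = c_1−c_3 = 17.5000
solve first two rows → x=3.0000, y=3.5000

(3.0000, 3.5000)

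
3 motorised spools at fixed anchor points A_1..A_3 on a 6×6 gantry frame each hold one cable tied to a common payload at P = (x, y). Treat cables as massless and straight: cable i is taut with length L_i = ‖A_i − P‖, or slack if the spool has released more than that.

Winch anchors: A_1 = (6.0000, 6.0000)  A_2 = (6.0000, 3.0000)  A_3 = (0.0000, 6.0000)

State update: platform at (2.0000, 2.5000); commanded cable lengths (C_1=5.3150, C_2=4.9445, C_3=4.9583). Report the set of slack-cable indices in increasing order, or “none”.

2, 3

i=1: geometric 5.3151 vs commanded 5.3150 ⇒ taut
i=2: geometric 4.0311 vs commanded 4.9445 ⇒ slack
i=3: geometric 4.0311 vs commanded 4.9583 ⇒ slack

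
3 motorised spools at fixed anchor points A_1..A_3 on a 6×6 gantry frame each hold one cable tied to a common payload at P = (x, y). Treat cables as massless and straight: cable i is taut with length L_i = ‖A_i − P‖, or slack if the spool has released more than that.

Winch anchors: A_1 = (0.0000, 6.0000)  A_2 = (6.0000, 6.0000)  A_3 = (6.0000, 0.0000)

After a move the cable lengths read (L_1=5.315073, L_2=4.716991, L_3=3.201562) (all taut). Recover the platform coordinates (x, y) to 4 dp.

(3.5000, 2.0000)

expand ‖A_i−P‖²=L_i² and subtract eq 1 (c_i ≔ ‖A_i‖²−L_i²)
c_1 = 0.0000+36.0000−28.2500 = 7.7500
eq1−eq2 → [-12.0000  0.0000]·P = -42.0000
eq1−eq3 → [-12.0000  12.0000]·P = -18.0000
2×2 solve → P = (3.5000, 2.0000)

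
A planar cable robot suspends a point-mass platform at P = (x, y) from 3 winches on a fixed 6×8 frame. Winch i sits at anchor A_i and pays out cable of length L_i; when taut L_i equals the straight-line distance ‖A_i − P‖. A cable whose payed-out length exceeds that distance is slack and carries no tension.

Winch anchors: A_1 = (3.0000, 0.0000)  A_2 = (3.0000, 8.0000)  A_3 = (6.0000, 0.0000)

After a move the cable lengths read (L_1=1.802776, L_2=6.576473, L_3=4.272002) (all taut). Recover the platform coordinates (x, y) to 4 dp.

expand ‖A_i−P‖²=L_i² and subtract eq 1 (c_i ≔ ‖A_i‖²−L_i²)
c_1 = 9.0000+0.0000−3.2500 = 5.7500
eq1−eq2 → [0.0000  -16.0000]·P = -24.0000
eq1−eq3 → [-6.0000  0.0000]·P = -12.0000
2×2 solve → P = (2.0000, 1.5000)

(2.0000, 1.5000)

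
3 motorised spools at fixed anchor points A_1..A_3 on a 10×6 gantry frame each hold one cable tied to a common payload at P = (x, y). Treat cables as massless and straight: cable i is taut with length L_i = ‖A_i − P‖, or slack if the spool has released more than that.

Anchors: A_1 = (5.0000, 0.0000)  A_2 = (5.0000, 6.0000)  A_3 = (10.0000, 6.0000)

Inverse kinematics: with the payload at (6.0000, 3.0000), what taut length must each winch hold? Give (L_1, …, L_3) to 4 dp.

L_1: Δ = A_1−P = (-1.0000, -3.0000) → ‖Δ‖ = √10.0000 = 3.1623
L_2: Δ = A_2−P = (-1.0000, 3.0000) → ‖Δ‖ = √10.0000 = 3.1623
L_3: Δ = A_3−P = (4.0000, 3.0000) → ‖Δ‖ = √25.0000 = 5.0000

(3.1623, 3.1623, 5.0000)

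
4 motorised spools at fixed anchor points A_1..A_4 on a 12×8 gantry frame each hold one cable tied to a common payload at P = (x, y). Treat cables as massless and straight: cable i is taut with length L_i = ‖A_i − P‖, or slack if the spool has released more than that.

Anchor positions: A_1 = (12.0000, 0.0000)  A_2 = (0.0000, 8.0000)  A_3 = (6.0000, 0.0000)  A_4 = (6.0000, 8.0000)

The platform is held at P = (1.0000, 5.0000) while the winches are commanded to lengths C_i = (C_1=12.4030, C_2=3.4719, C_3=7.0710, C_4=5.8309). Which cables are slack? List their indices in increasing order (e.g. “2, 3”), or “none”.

1, 2

cable 1: L_1 = ‖A_1−P‖ = 12.0830;  C_1 = 12.4030 → slack
cable 2: L_2 = ‖A_2−P‖ = 3.1623;  C_2 = 3.4719 → slack
cable 3: L_3 = ‖A_3−P‖ = 7.0711;  C_3 = 7.0710 → taut
cable 4: L_4 = ‖A_4−P‖ = 5.8310;  C_4 = 5.8309 → taut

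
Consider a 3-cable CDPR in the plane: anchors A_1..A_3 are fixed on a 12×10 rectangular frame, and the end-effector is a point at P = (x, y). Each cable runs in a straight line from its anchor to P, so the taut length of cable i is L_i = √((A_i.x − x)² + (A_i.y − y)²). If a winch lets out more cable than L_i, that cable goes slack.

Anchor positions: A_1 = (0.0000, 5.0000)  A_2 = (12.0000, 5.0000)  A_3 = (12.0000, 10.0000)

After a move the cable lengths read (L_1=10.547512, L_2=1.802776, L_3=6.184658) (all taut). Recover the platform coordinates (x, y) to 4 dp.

circle eqns → linear via eq_j − eq_1; set q_j = A_j·A_j − L_j²
q_1 = 0.0000+25.0000−111.2500 = -86.2500
-24.0000·x + 0.0000·y = q_1−q_2 = -252.0000
-24.0000·x − 10.0000·y = q_1−q_3 = -292.0000
solve first two rows → x=10.5000, y=4.0000

(10.5000, 4.0000)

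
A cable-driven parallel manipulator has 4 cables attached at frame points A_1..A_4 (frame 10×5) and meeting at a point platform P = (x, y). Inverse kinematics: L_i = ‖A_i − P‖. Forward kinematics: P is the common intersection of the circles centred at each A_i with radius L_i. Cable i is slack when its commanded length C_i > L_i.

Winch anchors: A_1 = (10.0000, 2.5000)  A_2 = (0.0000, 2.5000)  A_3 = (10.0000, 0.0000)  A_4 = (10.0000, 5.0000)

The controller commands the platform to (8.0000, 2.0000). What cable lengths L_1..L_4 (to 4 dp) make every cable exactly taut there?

L_1: Δ = A_1−P = (2.0000, 0.5000) → ‖Δ‖ = √4.2500 = 2.0616
L_2: Δ = A_2−P = (-8.0000, 0.5000) → ‖Δ‖ = √64.2500 = 8.0156
L_3: Δ = A_3−P = (2.0000, -2.0000) → ‖Δ‖ = √8.0000 = 2.8284
L_4: Δ = A_4−P = (2.0000, 3.0000) → ‖Δ‖ = √13.0000 = 3.6056

(2.0616, 8.0156, 2.8284, 3.6056)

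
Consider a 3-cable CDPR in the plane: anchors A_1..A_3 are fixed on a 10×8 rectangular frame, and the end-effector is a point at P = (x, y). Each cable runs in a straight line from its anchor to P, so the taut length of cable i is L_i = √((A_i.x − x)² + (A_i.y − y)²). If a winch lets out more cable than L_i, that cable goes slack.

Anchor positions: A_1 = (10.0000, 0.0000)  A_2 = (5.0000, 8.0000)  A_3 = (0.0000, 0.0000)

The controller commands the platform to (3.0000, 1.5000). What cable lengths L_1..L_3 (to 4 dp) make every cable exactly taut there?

(7.1589, 6.8007, 3.3541)

cable 1: Δx=7.0000, Δy=-1.5000; L_1 = √(Δx²+Δy²) = 7.1589
cable 2: Δx=2.0000, Δy=6.5000; L_2 = √(Δx²+Δy²) = 6.8007
cable 3: Δx=-3.0000, Δy=-1.5000; L_3 = √(Δx²+Δy²) = 3.3541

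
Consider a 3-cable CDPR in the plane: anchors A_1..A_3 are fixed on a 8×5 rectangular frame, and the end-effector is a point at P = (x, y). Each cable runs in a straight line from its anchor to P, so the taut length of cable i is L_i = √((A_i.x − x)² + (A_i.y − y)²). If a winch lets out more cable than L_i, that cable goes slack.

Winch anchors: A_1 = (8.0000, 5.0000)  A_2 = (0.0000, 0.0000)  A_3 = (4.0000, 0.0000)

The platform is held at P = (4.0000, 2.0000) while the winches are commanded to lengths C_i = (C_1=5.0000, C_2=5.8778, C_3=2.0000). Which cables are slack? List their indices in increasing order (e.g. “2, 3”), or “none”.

cable 1: √((4.0000)²+(3.0000)²)=5.0000, C_1=5.0000: taut
cable 2: √((-4.0000)²+(-2.0000)²)=4.4721, C_2=5.8778: slack
cable 3: √((0.0000)²+(-2.0000)²)=2.0000, C_3=2.0000: taut

2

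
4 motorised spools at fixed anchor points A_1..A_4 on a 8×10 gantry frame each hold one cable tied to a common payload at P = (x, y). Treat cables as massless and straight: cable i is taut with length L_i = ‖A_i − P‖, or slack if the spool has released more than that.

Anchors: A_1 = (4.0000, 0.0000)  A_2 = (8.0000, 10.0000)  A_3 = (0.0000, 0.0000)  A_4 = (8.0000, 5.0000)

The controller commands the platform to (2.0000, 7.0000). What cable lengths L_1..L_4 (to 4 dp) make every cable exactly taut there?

cable 1: Δx=2.0000, Δy=-7.0000; L_1 = √(Δx²+Δy²) = 7.2801
cable 2: Δx=6.0000, Δy=3.0000; L_2 = √(Δx²+Δy²) = 6.7082
cable 3: Δx=-2.0000, Δy=-7.0000; L_3 = √(Δx²+Δy²) = 7.2801
cable 4: Δx=6.0000, Δy=-2.0000; L_4 = √(Δx²+Δy²) = 6.3246

(7.2801, 6.7082, 7.2801, 6.3246)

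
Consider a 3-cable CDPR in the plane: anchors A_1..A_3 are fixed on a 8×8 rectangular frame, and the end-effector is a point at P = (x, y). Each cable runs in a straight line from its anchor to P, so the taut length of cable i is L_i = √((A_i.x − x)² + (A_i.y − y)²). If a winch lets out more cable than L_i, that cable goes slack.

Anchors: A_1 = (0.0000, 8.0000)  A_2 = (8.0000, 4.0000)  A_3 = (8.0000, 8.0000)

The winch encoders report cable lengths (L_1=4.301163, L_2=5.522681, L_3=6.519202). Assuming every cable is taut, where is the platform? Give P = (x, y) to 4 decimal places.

circle eqns → linear via eq_j − eq_1; set c_j = A_j·A_j − L_j²
c_1 = 0.0000+64.0000−18.5000 = 45.5000
-16.0000·x + 8.0000·y = c_1−c_2 = -4.0000
-16.0000·x + 0.0000·y = c_1−c_3 = -40.0000
solve first two rows → x=2.5000, y=4.5000

(2.5000, 4.5000)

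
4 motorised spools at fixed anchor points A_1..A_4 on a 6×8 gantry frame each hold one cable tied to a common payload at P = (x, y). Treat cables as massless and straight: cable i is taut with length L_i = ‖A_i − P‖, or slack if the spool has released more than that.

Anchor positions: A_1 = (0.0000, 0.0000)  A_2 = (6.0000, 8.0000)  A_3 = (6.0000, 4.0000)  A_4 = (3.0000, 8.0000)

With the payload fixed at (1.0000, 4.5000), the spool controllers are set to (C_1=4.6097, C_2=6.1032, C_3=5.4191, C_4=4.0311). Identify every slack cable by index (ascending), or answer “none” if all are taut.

cable 1: √((-1.0000)²+(-4.5000)²)=4.6098, C_1=4.6097: taut
cable 2: √((5.0000)²+(3.5000)²)=6.1033, C_2=6.1032: taut
cable 3: √((5.0000)²+(-0.5000)²)=5.0249, C_3=5.4191: slack
cable 4: √((2.0000)²+(3.5000)²)=4.0311, C_4=4.0311: taut

3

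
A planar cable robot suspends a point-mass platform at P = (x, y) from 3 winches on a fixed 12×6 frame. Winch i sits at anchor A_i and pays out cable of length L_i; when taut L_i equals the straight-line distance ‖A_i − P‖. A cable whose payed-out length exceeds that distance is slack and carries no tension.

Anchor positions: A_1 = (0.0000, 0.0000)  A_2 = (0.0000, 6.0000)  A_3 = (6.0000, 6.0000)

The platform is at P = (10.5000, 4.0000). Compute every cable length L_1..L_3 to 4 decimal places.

(11.2361, 10.6888, 4.9244)

L_1 = √((0.0000−10.5000)² + (0.0000−4.0000)²) = 11.2361
L_2 = √((0.0000−10.5000)² + (6.0000−4.0000)²) = 10.6888
L_3 = √((6.0000−10.5000)² + (6.0000−4.0000)²) = 4.9244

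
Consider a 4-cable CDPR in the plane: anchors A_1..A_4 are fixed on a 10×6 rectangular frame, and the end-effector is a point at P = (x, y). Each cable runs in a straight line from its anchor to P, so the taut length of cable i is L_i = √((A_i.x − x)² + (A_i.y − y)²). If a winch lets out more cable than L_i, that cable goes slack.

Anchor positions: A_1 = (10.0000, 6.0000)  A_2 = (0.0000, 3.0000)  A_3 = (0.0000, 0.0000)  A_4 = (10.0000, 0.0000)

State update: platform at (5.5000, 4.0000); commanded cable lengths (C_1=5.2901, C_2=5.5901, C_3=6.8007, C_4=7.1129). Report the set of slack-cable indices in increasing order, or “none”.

i=1: geometric 4.9244 vs commanded 5.2901 ⇒ slack
i=2: geometric 5.5902 vs commanded 5.5901 ⇒ taut
i=3: geometric 6.8007 vs commanded 6.8007 ⇒ taut
i=4: geometric 6.0208 vs commanded 7.1129 ⇒ slack

1, 4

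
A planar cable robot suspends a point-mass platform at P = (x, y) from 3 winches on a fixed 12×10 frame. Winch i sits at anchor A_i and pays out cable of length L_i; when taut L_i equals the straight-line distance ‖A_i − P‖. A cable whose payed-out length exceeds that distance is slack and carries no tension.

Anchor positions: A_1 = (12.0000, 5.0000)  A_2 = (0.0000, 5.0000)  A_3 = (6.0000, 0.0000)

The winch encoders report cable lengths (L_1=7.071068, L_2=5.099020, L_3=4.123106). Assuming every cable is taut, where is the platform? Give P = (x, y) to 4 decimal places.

(5.0000, 4.0000)

expand ‖A_i−P‖²=L_i² and subtract eq 1 (k_i ≔ ‖A_i‖²−L_i²)
k_1 = 144.0000+25.0000−50.0000 = 119.0000
eq1−eq2 → [24.0000  0.0000]·P = 120.0000
eq1−eq3 → [12.0000  10.0000]·P = 100.0000
2×2 solve → P = (5.0000, 4.0000)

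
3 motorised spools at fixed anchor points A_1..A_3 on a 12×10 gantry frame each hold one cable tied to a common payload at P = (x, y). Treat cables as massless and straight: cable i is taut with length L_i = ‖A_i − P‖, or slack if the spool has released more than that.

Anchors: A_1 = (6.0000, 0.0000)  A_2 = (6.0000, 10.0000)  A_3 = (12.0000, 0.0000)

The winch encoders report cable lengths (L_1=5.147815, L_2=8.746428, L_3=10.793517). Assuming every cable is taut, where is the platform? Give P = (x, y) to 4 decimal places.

circle eqns → linear via eq_j − eq_1; set q_j = A_j·A_j − L_j²
q_1 = 36.0000+0.0000−26.5000 = 9.5000
0.0000·x − 20.0000·y = q_1−q_2 = -50.0000
-12.0000·x + 0.0000·y = q_1−q_3 = -18.0000
solve first two rows → x=1.5000, y=2.5000

(1.5000, 2.5000)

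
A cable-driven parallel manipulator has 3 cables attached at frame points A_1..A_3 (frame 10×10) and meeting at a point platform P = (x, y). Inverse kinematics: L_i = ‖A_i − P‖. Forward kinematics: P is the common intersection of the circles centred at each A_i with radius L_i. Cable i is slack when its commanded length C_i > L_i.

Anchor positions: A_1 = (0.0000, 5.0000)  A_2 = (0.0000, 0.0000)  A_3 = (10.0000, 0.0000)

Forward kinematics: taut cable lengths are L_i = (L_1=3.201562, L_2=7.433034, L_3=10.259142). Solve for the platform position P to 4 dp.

each cable: (A_i−P)·(A_i−P) = L_i²; let q_i = ‖A_i‖²−L_i²
q_1 = 0.0000+25.0000−10.2500 = 14.7500
row 1: 0.0000x + 10.0000y = 70.0000  (q_2=-55.2500)
row 2: -20.0000x + 10.0000y = 20.0000  (q_3=-5.2500)
Cramer on rows 1–2 → x = 2.5000, y = 7.0000

(2.5000, 7.0000)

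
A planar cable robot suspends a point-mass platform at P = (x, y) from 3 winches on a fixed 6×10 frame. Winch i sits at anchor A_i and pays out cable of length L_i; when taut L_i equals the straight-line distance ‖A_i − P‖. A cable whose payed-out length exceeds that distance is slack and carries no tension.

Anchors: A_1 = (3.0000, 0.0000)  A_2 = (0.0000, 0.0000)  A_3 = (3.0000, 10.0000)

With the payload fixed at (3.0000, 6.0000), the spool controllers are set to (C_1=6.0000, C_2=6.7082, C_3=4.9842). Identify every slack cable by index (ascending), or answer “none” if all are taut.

i=1: geometric 6.0000 vs commanded 6.0000 ⇒ taut
i=2: geometric 6.7082 vs commanded 6.7082 ⇒ taut
i=3: geometric 4.0000 vs commanded 4.9842 ⇒ slack

3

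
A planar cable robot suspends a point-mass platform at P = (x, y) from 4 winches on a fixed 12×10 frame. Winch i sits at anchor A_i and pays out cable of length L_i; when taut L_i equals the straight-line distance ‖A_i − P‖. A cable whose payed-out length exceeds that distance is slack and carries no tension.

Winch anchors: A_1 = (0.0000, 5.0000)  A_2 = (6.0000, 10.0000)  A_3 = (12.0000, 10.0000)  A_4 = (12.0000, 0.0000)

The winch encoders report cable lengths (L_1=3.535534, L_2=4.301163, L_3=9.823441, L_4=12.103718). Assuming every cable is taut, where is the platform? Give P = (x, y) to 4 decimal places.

each cable: (A_i−P)·(A_i−P) = L_i²; let c_i = ‖A_i‖²−L_i²
c_1 = 0.0000+25.0000−12.5000 = 12.5000
row 1: -12.0000x − 10.0000y = -105.0000  (c_2=117.5000)
row 2: -24.0000x − 10.0000y = -135.0000  (c_3=147.5000)
row 3: -24.0000x + 10.0000y = 15.0000  (c_4=-2.5000)
Cramer on rows 1–2 → x = 2.5000, y = 7.5000
check cable 4: ‖A_4−P‖² = 146.5000 ≈ L_4² = 146.5000 ✓

(2.5000, 7.5000)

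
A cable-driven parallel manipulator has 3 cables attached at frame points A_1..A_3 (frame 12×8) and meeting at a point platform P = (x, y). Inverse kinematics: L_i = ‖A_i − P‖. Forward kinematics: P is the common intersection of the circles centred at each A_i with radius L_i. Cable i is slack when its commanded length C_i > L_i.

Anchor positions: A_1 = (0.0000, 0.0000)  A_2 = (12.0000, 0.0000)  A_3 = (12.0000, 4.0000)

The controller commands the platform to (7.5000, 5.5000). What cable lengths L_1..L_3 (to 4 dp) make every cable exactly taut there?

cable 1: Δx=-7.5000, Δy=-5.5000; L_1 = √(Δx²+Δy²) = 9.3005
cable 2: Δx=4.5000, Δy=-5.5000; L_2 = √(Δx²+Δy²) = 7.1063
cable 3: Δx=4.5000, Δy=-1.5000; L_3 = √(Δx²+Δy²) = 4.7434

(9.3005, 7.1063, 4.7434)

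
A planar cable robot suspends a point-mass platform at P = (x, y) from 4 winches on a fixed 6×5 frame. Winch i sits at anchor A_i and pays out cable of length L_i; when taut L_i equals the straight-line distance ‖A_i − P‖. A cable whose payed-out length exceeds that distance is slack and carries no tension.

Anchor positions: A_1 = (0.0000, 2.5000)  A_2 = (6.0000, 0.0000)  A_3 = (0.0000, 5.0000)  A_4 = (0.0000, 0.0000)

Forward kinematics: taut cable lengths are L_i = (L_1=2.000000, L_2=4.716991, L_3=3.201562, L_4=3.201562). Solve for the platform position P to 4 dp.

expand ‖A_i−P‖²=L_i² and subtract eq 1 (c_i ≔ ‖A_i‖²−L_i²)
c_1 = 0.0000+6.2500−4.0000 = 2.2500
eq1−eq2 → [-12.0000  5.0000]·P = -11.5000
eq1−eq3 → [0.0000  -5.0000]·P = -12.5000
eq1−eq4 → [0.0000  5.0000]·P = 12.5000
2×2 solve → P = (2.0000, 2.5000)
check cable 4: ‖A_4−P‖² = 10.2500 ≈ L_4² = 10.2500 ✓

(2.0000, 2.5000)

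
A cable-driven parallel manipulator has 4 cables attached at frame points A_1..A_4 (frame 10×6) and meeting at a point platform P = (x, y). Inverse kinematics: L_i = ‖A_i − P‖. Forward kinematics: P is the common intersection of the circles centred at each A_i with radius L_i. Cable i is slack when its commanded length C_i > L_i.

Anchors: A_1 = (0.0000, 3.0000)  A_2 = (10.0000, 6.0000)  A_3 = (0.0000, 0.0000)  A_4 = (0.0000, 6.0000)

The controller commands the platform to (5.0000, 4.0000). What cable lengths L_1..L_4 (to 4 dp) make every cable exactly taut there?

(5.0990, 5.3852, 6.4031, 5.3852)

cable 1: Δx=-5.0000, Δy=-1.0000; L_1 = √(Δx²+Δy²) = 5.0990
cable 2: Δx=5.0000, Δy=2.0000; L_2 = √(Δx²+Δy²) = 5.3852
cable 3: Δx=-5.0000, Δy=-4.0000; L_3 = √(Δx²+Δy²) = 6.4031
cable 4: Δx=-5.0000, Δy=2.0000; L_4 = √(Δx²+Δy²) = 5.3852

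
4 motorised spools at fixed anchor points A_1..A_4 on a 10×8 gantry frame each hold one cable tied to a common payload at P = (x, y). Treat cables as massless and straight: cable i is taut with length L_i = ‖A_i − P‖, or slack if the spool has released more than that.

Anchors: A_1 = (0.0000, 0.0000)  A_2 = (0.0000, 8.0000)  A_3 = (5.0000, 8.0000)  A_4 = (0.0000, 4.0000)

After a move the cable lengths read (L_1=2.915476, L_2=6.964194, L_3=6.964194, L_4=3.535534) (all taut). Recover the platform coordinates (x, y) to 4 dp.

(2.5000, 1.5000)

circle eqns → linear via eq_j − eq_1; set q_j = A_j·A_j − L_j²
q_1 = 0.0000+0.0000−8.5000 = -8.5000
0.0000·x − 16.0000·y = q_1−q_2 = -24.0000
-10.0000·x − 16.0000·y = q_1−q_3 = -49.0000
0.0000·x − 8.0000·y = q_1−q_4 = -12.0000
solve first two rows → x=2.5000, y=1.5000
check cable 4: ‖A_4−P‖² = 12.5000 ≈ L_4² = 12.5000 ✓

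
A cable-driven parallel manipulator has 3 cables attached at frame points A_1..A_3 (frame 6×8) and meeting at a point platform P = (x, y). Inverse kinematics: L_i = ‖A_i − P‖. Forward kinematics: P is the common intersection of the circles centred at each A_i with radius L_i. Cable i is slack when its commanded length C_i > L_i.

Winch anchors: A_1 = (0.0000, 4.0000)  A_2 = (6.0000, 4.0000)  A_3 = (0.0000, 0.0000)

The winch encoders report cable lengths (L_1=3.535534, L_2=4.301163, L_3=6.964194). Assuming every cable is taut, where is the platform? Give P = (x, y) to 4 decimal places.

each cable: (A_i−P)·(A_i−P) = L_i²; let k_i = ‖A_i‖²−L_i²
k_1 = 0.0000+16.0000−12.5000 = 3.5000
row 1: -12.0000x + 0.0000y = -30.0000  (k_2=33.5000)
row 2: 0.0000x + 8.0000y = 52.0000  (k_3=-48.5000)
Cramer on rows 1–2 → x = 2.5000, y = 6.5000

(2.5000, 6.5000)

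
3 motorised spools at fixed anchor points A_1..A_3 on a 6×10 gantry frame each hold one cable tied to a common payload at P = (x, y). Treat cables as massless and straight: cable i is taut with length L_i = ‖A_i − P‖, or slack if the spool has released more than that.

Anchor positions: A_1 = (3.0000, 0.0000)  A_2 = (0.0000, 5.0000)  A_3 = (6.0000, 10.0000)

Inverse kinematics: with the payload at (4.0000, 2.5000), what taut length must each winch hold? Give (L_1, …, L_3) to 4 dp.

L_1 = √((3.0000−4.0000)² + (0.0000−2.5000)²) = 2.6926
L_2 = √((0.0000−4.0000)² + (5.0000−2.5000)²) = 4.7170
L_3 = √((6.0000−4.0000)² + (10.0000−2.5000)²) = 7.7621

(2.6926, 4.7170, 7.7621)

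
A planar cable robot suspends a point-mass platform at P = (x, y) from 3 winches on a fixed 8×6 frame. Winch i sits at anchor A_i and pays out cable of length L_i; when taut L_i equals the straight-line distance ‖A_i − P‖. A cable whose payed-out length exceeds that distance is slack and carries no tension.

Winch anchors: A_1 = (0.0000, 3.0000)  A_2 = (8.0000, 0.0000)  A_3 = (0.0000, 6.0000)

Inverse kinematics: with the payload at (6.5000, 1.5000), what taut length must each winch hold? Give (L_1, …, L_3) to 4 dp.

cable 1: Δx=-6.5000, Δy=1.5000; L_1 = √(Δx²+Δy²) = 6.6708
cable 2: Δx=1.5000, Δy=-1.5000; L_2 = √(Δx²+Δy²) = 2.1213
cable 3: Δx=-6.5000, Δy=4.5000; L_3 = √(Δx²+Δy²) = 7.9057

(6.6708, 2.1213, 7.9057)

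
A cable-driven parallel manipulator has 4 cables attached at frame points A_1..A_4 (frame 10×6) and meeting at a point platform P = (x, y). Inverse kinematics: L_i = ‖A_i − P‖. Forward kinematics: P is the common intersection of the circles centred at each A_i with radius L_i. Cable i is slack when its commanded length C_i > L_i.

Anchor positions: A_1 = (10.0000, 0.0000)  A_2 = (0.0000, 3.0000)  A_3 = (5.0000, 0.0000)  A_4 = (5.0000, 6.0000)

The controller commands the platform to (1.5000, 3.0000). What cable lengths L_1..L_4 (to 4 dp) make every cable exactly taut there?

cable 1: Δx=8.5000, Δy=-3.0000; L_1 = √(Δx²+Δy²) = 9.0139
cable 2: Δx=-1.5000, Δy=0.0000; L_2 = √(Δx²+Δy²) = 1.5000
cable 3: Δx=3.5000, Δy=-3.0000; L_3 = √(Δx²+Δy²) = 4.6098
cable 4: Δx=3.5000, Δy=3.0000; L_4 = √(Δx²+Δy²) = 4.6098

(9.0139, 1.5000, 4.6098, 4.6098)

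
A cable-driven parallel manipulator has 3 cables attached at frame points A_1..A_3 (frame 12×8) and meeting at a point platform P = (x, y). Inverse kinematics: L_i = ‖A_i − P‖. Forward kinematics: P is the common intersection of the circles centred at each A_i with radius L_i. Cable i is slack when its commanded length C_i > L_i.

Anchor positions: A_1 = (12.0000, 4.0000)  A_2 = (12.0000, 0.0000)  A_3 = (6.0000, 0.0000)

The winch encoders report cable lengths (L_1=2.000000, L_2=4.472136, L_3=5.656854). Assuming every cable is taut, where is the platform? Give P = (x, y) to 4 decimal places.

circle eqns → linear via eq_j − eq_1; set k_j = A_j·A_j − L_j²
k_1 = 144.0000+16.0000−4.0000 = 156.0000
0.0000·x + 8.0000·y = k_1−k_2 = 32.0000
12.0000·x + 8.0000·y = k_1−k_3 = 152.0000
solve first two rows → x=10.0000, y=4.0000

(10.0000, 4.0000)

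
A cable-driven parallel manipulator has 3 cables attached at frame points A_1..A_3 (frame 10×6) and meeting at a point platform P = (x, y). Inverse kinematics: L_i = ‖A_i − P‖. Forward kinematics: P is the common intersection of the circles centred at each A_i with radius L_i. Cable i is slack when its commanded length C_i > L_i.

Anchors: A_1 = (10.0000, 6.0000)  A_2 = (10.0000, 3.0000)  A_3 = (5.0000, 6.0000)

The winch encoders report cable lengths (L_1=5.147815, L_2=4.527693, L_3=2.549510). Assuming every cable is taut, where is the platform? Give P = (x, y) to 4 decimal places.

expand ‖A_i−P‖²=L_i² and subtract eq 1 (k_i ≔ ‖A_i‖²−L_i²)
k_1 = 100.0000+36.0000−26.5000 = 109.5000
eq1−eq2 → [0.0000  6.0000]·P = 21.0000
eq1−eq3 → [10.0000  0.0000]·P = 55.0000
2×2 solve → P = (5.5000, 3.5000)

(5.5000, 3.5000)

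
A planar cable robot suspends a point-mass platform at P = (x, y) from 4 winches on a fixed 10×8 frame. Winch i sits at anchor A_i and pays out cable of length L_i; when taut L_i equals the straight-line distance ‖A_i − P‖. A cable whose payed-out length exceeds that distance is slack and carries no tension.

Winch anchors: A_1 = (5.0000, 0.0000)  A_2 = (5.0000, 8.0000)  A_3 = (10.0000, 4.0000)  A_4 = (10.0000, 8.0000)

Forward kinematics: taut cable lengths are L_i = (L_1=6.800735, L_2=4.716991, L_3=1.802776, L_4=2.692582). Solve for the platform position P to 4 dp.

circle eqns → linear via eq_j − eq_1; set k_j = A_j·A_j − L_j²
k_1 = 25.0000+0.0000−46.2500 = -21.2500
0.0000·x − 16.0000·y = k_1−k_2 = -88.0000
-10.0000·x − 8.0000·y = k_1−k_3 = -134.0000
-10.0000·x − 16.0000·y = k_1−k_4 = -178.0000
solve first two rows → x=9.0000, y=5.5000
check cable 4: ‖A_4−P‖² = 7.2500 ≈ L_4² = 7.2500 ✓

(9.0000, 5.5000)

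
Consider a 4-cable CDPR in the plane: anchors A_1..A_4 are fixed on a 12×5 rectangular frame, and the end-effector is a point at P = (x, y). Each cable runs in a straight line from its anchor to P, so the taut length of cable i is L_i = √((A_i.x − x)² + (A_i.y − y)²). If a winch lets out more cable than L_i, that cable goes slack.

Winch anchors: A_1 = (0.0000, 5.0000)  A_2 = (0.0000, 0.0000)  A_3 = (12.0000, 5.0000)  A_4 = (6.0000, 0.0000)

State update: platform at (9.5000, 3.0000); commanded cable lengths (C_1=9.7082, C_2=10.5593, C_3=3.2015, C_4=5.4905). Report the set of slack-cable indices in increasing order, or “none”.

cable 1: √((-9.5000)²+(2.0000)²)=9.7082, C_1=9.7082: taut
cable 2: √((-9.5000)²+(-3.0000)²)=9.9624, C_2=10.5593: slack
cable 3: √((2.5000)²+(2.0000)²)=3.2016, C_3=3.2015: taut
cable 4: √((-3.5000)²+(-3.0000)²)=4.6098, C_4=5.4905: slack

2, 4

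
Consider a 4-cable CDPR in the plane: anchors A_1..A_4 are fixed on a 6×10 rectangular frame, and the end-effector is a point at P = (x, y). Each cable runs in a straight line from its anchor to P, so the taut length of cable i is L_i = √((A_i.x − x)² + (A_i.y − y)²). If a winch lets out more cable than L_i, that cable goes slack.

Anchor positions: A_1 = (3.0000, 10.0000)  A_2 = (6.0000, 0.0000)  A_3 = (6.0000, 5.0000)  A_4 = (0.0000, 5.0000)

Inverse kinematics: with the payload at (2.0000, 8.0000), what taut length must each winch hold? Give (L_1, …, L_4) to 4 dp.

(2.2361, 8.9443, 5.0000, 3.6056)

L_1: Δ = A_1−P = (1.0000, 2.0000) → ‖Δ‖ = √5.0000 = 2.2361
L_2: Δ = A_2−P = (4.0000, -8.0000) → ‖Δ‖ = √80.0000 = 8.9443
L_3: Δ = A_3−P = (4.0000, -3.0000) → ‖Δ‖ = √25.0000 = 5.0000
L_4: Δ = A_4−P = (-2.0000, -3.0000) → ‖Δ‖ = √13.0000 = 3.6056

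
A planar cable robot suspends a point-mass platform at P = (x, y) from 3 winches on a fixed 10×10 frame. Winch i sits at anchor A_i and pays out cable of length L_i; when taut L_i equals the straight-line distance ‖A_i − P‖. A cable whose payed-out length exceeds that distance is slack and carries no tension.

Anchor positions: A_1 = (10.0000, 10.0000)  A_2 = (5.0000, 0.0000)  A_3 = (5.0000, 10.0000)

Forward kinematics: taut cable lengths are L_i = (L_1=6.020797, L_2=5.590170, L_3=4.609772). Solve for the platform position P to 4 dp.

expand ‖A_i−P‖²=L_i² and subtract eq 1 (q_i ≔ ‖A_i‖²−L_i²)
q_1 = 100.0000+100.0000−36.2500 = 163.7500
eq1−eq2 → [10.0000  20.0000]·P = 170.0000
eq1−eq3 → [10.0000  0.0000]·P = 60.0000
2×2 solve → P = (6.0000, 5.5000)

(6.0000, 5.5000)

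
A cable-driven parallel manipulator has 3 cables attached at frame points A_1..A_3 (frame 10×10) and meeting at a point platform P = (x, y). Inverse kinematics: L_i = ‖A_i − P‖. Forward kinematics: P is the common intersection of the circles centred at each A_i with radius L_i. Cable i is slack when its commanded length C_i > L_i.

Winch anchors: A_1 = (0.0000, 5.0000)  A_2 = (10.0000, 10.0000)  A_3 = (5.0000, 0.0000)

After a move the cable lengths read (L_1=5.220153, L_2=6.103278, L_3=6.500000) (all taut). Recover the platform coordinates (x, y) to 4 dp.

circle eqns → linear via eq_j − eq_1; set k_j = A_j·A_j − L_j²
k_1 = 0.0000+25.0000−27.2500 = -2.2500
-20.0000·x − 10.0000·y = k_1−k_2 = -165.0000
-10.0000·x + 10.0000·y = k_1−k_3 = 15.0000
solve first two rows → x=5.0000, y=6.5000

(5.0000, 6.5000)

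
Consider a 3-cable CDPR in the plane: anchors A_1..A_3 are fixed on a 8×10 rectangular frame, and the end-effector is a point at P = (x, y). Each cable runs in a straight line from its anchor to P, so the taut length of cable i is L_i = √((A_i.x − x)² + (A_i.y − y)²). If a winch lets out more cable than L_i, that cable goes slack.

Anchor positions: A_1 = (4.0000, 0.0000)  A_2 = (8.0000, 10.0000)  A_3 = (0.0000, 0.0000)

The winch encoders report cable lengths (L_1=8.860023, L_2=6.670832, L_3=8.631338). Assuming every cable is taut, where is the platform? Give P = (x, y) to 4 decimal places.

(1.5000, 8.5000)

expand ‖A_i−P‖²=L_i² and subtract eq 1 (c_i ≔ ‖A_i‖²−L_i²)
c_1 = 16.0000+0.0000−78.5000 = -62.5000
eq1−eq2 → [-8.0000  -20.0000]·P = -182.0000
eq1−eq3 → [8.0000  0.0000]·P = 12.0000
2×2 solve → P = (1.5000, 8.5000)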